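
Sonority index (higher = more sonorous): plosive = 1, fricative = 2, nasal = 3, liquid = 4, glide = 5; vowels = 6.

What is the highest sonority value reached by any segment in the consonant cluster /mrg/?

4

/m/ — nasal, sonority 3.
/r/ — liquid, sonority 4.
/g/ — plosive, sonority 1.
The maximum is 4.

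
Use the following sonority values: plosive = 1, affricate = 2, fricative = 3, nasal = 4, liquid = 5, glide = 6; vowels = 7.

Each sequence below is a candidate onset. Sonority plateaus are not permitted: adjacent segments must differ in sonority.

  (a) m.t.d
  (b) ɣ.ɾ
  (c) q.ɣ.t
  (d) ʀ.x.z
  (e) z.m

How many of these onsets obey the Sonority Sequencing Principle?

2

(a) 4-1-1 → violates
(b) 3-5 → obeys
(c) 1-3-1 → violates
(d) 5-3-3 → violates
(e) 3-4 → obeys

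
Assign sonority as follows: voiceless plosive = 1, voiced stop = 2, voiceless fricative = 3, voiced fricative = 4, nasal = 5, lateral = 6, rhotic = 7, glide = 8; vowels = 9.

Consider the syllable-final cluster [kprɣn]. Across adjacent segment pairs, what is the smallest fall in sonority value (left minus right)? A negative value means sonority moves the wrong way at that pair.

/k/ is a voiceless plosive (sonority 1).
/p/ is a voiceless plosive (sonority 1).
/r/ is a rhotic (sonority 7).
/ɣ/ is a voiced fricative (sonority 4).
/n/ is a nasal (sonority 5).
/k/→/p/: change +0.
/p/→/r/: change -6.
/r/→/ɣ/: change +3.
/ɣ/→/n/: change -1.
Minimum = -6.

-6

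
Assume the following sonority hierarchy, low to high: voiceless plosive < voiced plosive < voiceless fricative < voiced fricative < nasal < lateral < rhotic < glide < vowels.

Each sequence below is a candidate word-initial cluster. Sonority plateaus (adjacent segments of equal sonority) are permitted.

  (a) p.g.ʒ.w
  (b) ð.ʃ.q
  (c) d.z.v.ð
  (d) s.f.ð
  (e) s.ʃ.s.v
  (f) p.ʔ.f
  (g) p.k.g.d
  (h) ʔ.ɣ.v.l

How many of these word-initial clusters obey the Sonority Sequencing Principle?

(a) p.g.ʒ.w: profile 1-2-4-8 — obeys.
(b) ð.ʃ.q: profile 4-3-1 — violates.
(c) d.z.v.ð: profile 2-4-4-4 — obeys.
(d) s.f.ð: profile 3-3-4 — obeys.
(e) s.ʃ.s.v: profile 3-3-3-4 — obeys.
(f) p.ʔ.f: profile 1-1-3 — obeys.
(g) p.k.g.d: profile 1-1-2-2 — obeys.
(h) ʔ.ɣ.v.l: profile 1-4-4-6 — obeys.

7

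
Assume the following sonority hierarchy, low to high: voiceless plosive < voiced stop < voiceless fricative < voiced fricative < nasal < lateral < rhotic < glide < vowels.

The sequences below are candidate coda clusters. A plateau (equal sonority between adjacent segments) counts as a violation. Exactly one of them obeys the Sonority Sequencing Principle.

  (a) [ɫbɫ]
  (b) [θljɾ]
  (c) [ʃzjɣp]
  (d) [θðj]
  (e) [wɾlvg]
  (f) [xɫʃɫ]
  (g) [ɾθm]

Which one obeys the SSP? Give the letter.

(a) sonority 6-2-6: ill-formed.
(b) sonority 3-6-8-7: ill-formed.
(c) sonority 3-4-8-4-1: ill-formed.
(d) sonority 3-4-8: ill-formed.
(e) sonority 8-7-6-4-2: well-formed.
(f) sonority 3-6-3-6: ill-formed.
(g) sonority 7-3-5: ill-formed.

e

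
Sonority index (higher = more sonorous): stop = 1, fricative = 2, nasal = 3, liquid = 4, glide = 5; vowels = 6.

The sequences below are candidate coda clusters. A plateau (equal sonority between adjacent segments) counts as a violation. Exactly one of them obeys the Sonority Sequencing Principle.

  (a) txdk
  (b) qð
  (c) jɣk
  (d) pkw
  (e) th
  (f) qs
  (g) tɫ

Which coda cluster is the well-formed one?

(a) 1-2-1-1 → violates
(b) 1-2 → violates
(c) 5-2-1 → obeys
(d) 1-1-5 → violates
(e) 1-2 → violates
(f) 1-2 → violates
(g) 1-4 → violates

c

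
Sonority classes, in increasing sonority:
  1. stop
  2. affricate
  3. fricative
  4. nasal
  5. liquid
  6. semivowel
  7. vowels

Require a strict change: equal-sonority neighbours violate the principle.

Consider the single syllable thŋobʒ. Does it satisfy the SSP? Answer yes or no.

no

Onset: /t/ is a stop (sonority 1), /h/ is a fricative (sonority 3), /ŋ/ is a nasal (sonority 4); then the nucleus /o/ (sonority 7).
Onset profile 1-3-4-7 — rises to the nucleus.
Coda: /b/ is a stop (sonority 1), /ʒ/ is a fricative (sonority 3).
Coda profile 7-1-3 — does not strictly fall throughout.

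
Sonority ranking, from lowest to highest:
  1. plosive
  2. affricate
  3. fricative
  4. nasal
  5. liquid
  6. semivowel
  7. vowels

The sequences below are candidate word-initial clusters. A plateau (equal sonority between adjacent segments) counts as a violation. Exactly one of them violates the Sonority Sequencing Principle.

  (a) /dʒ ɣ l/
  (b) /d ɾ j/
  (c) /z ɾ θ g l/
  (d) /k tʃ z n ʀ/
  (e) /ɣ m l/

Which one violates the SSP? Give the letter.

(a) sonority 2-3-5: well-formed.
(b) sonority 1-5-6: well-formed.
(c) sonority 3-5-3-1-5: ill-formed.
(d) sonority 1-2-3-4-5: well-formed.
(e) sonority 3-4-5: well-formed.

c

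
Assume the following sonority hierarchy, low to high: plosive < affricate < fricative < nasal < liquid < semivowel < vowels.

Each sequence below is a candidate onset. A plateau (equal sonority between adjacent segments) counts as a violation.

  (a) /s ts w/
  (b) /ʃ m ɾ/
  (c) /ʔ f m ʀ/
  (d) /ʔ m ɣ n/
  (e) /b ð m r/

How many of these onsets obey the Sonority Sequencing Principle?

(a) 3-2-6 → violates
(b) 3-4-5 → obeys
(c) 1-3-4-5 → obeys
(d) 1-4-3-4 → violates
(e) 1-3-4-5 → obeys

3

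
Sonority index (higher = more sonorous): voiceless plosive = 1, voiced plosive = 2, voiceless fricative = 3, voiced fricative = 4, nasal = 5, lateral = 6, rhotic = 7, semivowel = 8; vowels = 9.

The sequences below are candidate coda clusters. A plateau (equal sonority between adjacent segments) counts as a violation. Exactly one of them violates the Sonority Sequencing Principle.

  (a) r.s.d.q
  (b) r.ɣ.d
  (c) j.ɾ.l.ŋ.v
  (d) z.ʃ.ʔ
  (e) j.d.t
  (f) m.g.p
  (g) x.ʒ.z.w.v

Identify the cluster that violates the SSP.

(a) 7-3-2-1 → obeys
(b) 7-4-2 → obeys
(c) 8-7-6-5-4 → obeys
(d) 4-3-1 → obeys
(e) 8-2-1 → obeys
(f) 5-2-1 → obeys
(g) 3-4-4-8-4 → violates

g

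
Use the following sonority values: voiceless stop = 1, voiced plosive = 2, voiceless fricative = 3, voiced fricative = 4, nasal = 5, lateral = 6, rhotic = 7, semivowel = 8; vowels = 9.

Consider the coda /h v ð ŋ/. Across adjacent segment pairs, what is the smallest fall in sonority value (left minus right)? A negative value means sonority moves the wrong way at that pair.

-1

/h/ is a voiceless fricative (sonority 3).
/v/ is a voiced fricative (sonority 4).
/ð/ is a voiced fricative (sonority 4).
/ŋ/ is a nasal (sonority 5).
/h/→/v/: change -1.
/v/→/ð/: change +0.
/ð/→/ŋ/: change -1.
Minimum = -1.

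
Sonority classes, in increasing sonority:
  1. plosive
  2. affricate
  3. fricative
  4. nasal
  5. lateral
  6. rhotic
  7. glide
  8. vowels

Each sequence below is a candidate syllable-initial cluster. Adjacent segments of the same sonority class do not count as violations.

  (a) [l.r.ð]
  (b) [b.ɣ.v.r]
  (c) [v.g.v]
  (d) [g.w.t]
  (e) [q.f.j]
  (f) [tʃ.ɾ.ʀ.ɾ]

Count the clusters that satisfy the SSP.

(a) 5-6-3 → violates
(b) 1-3-3-6 → obeys
(c) 3-1-3 → violates
(d) 1-7-1 → violates
(e) 1-3-7 → obeys
(f) 2-6-6-6 → obeys

3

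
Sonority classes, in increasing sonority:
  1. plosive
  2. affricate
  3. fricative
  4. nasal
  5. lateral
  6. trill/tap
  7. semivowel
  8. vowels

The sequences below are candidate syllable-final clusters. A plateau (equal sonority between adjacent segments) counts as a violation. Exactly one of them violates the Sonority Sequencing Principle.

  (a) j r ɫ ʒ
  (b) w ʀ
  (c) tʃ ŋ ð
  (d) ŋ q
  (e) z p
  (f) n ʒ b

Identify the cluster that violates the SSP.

c

(a) 7-6-5-3 → obeys
(b) 7-6 → obeys
(c) 2-4-3 → violates
(d) 4-1 → obeys
(e) 3-1 → obeys
(f) 4-3-1 → obeys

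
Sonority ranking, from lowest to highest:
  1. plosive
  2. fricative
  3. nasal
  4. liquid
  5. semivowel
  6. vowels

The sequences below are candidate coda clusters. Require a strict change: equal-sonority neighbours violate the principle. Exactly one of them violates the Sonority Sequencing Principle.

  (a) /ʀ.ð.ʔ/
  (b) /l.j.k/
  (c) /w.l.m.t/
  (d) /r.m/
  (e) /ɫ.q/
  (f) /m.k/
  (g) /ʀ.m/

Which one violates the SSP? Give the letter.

(a) 4-2-1 → obeys
(b) 4-5-1 → violates
(c) 5-4-3-1 → obeys
(d) 4-3 → obeys
(e) 4-1 → obeys
(f) 3-1 → obeys
(g) 4-3 → obeys

b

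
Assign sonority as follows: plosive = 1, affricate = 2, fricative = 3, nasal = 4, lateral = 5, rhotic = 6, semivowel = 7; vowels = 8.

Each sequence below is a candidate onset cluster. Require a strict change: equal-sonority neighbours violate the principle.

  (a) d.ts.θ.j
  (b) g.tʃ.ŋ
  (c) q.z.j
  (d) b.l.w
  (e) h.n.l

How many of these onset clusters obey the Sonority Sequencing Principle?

5

(a) sonority 1-2-3-7: well-formed.
(b) sonority 1-2-4: well-formed.
(c) sonority 1-3-7: well-formed.
(d) sonority 1-5-7: well-formed.
(e) sonority 3-4-5: well-formed.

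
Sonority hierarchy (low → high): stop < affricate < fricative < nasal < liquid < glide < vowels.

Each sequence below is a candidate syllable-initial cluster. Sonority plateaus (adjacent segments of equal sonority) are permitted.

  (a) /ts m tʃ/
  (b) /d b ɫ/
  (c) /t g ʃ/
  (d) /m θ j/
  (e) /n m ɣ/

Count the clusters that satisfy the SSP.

(a) sonority 2-4-2: ill-formed.
(b) sonority 1-1-5: well-formed.
(c) sonority 1-1-3: well-formed.
(d) sonority 4-3-6: ill-formed.
(e) sonority 4-4-3: ill-formed.

2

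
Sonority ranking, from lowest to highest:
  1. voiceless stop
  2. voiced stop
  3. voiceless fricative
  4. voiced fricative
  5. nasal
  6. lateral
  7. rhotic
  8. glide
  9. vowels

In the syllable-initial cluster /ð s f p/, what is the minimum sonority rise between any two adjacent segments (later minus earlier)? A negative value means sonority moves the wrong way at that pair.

-2

/ð/ is a voiced fricative (sonority 4).
/s/ is a voiceless fricative (sonority 3).
/f/ is a voiceless fricative (sonority 3).
/p/ is a voiceless stop (sonority 1).
/ð/→/s/: change -1.
/s/→/f/: change +0.
/f/→/p/: change -2.
Minimum = -2.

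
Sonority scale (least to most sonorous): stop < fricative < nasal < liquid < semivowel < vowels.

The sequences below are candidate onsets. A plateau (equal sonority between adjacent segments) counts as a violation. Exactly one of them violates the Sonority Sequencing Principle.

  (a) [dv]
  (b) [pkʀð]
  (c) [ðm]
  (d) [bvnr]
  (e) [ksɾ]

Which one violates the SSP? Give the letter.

b

(a) [dv]: profile 1-2 — obeys.
(b) [pkʀð]: profile 1-1-4-2 — violates.
(c) [ðm]: profile 2-3 — obeys.
(d) [bvnr]: profile 1-2-3-4 — obeys.
(e) [ksɾ]: profile 1-2-4 — obeys.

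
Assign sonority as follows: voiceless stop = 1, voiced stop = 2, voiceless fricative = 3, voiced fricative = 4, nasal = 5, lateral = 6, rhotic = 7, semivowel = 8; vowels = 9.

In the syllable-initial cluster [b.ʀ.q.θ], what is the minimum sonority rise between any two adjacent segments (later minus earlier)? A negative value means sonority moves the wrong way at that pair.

-6

/b/ is a voiced stop (sonority 2).
/ʀ/ is a rhotic (sonority 7).
/q/ is a voiceless stop (sonority 1).
/θ/ is a voiceless fricative (sonority 3).
/b/→/ʀ/: change +5.
/ʀ/→/q/: change -6.
/q/→/θ/: change +2.
Minimum = -6.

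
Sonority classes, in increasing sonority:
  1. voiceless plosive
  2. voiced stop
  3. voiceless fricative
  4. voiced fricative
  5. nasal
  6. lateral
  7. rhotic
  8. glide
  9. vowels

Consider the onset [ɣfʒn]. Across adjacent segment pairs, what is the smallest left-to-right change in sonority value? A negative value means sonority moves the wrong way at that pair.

-1

/ɣ/ is a voiced fricative (sonority 4).
/f/ is a voiceless fricative (sonority 3).
/ʒ/ is a voiced fricative (sonority 4).
/n/ is a nasal (sonority 5).
/ɣ/→/f/: change -1.
/f/→/ʒ/: change +1.
/ʒ/→/n/: change +1.
Minimum = -1.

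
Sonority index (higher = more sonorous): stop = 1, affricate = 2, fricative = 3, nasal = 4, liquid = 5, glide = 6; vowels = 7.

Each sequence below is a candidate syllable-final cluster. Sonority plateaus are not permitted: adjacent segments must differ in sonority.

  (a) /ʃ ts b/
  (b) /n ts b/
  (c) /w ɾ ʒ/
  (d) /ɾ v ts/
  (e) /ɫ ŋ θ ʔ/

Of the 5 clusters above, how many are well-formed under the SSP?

5

(a) /ʃ ts b/: profile 3-2-1 — obeys.
(b) /n ts b/: profile 4-2-1 — obeys.
(c) /w ɾ ʒ/: profile 6-5-3 — obeys.
(d) /ɾ v ts/: profile 5-3-2 — obeys.
(e) /ɫ ŋ θ ʔ/: profile 5-4-3-1 — obeys.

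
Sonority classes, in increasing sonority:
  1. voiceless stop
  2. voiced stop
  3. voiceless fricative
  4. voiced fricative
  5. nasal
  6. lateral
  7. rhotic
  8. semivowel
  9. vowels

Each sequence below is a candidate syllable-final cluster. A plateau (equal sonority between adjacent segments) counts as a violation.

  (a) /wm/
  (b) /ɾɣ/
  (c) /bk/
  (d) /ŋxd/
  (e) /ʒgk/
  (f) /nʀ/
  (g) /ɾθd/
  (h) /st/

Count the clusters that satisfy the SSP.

(a) sonority 8-5: well-formed.
(b) sonority 7-4: well-formed.
(c) sonority 2-1: well-formed.
(d) sonority 5-3-2: well-formed.
(e) sonority 4-2-1: well-formed.
(f) sonority 5-7: ill-formed.
(g) sonority 7-3-2: well-formed.
(h) sonority 3-1: well-formed.

7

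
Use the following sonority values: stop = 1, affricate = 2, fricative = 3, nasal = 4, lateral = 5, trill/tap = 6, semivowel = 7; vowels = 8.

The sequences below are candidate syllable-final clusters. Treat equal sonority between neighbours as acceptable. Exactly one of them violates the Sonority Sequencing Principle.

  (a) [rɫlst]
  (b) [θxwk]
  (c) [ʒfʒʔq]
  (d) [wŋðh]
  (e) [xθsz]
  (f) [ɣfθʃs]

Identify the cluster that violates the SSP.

(a) sonority 6-5-5-3-1: well-formed.
(b) sonority 3-3-7-1: ill-formed.
(c) sonority 3-3-3-1-1: well-formed.
(d) sonority 7-4-3-3: well-formed.
(e) sonority 3-3-3-3: well-formed.
(f) sonority 3-3-3-3-3: well-formed.

b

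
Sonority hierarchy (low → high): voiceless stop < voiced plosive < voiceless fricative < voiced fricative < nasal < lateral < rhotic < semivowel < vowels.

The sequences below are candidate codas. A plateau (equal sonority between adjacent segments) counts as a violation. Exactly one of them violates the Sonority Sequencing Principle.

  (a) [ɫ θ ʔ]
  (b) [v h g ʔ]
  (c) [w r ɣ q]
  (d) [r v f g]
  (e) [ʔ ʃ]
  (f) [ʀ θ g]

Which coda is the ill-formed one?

(a) [ɫ θ ʔ]: profile 6-3-1 — obeys.
(b) [v h g ʔ]: profile 4-3-2-1 — obeys.
(c) [w r ɣ q]: profile 8-7-4-1 — obeys.
(d) [r v f g]: profile 7-4-3-2 — obeys.
(e) [ʔ ʃ]: profile 1-3 — violates.
(f) [ʀ θ g]: profile 7-3-2 — obeys.

e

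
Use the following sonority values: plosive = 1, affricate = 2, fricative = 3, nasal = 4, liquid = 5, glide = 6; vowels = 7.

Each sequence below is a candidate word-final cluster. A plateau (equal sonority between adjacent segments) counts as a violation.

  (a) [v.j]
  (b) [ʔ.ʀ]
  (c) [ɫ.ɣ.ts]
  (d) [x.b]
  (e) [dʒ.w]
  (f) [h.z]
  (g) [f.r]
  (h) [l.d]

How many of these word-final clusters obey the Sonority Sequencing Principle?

3

(a) sonority 3-6: ill-formed.
(b) sonority 1-5: ill-formed.
(c) sonority 5-3-2: well-formed.
(d) sonority 3-1: well-formed.
(e) sonority 2-6: ill-formed.
(f) sonority 3-3: ill-formed.
(g) sonority 3-5: ill-formed.
(h) sonority 5-1: well-formed.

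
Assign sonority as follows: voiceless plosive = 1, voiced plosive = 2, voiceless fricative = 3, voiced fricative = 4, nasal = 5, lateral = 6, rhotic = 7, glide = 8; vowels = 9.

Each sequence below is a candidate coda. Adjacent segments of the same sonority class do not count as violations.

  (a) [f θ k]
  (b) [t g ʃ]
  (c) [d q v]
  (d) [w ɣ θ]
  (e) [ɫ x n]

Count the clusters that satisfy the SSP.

2

(a) [f θ k]: profile 3-3-1 — obeys.
(b) [t g ʃ]: profile 1-2-3 — violates.
(c) [d q v]: profile 2-1-4 — violates.
(d) [w ɣ θ]: profile 8-4-3 — obeys.
(e) [ɫ x n]: profile 6-3-5 — violates.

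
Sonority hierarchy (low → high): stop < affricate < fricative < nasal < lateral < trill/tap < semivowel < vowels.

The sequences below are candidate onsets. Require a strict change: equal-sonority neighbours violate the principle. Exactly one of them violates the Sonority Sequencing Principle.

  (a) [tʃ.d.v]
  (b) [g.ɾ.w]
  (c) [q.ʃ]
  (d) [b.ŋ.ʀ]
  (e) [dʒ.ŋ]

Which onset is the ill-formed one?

a

(a) sonority 2-1-3: ill-formed.
(b) sonority 1-6-7: well-formed.
(c) sonority 1-3: well-formed.
(d) sonority 1-4-6: well-formed.
(e) sonority 2-4: well-formed.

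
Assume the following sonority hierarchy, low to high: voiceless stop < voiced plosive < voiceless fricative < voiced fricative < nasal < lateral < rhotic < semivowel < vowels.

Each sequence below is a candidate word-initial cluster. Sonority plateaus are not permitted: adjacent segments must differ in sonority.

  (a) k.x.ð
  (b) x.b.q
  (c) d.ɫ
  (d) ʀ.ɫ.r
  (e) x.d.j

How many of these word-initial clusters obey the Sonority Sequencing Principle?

(a) k.x.ð: profile 1-3-4 — obeys.
(b) x.b.q: profile 3-2-1 — violates.
(c) d.ɫ: profile 2-6 — obeys.
(d) ʀ.ɫ.r: profile 7-6-7 — violates.
(e) x.d.j: profile 3-2-8 — violates.

2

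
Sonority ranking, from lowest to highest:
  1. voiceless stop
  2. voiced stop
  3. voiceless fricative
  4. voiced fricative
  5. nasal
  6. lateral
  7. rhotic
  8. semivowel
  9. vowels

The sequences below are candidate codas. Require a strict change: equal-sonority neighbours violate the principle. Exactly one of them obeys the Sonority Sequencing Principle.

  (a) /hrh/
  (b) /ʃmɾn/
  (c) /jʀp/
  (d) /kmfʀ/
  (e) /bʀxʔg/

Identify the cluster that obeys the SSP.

c

(a) /hrh/: profile 3-7-3 — violates.
(b) /ʃmɾn/: profile 3-5-7-5 — violates.
(c) /jʀp/: profile 8-7-1 — obeys.
(d) /kmfʀ/: profile 1-5-3-7 — violates.
(e) /bʀxʔg/: profile 2-7-3-1-2 — violates.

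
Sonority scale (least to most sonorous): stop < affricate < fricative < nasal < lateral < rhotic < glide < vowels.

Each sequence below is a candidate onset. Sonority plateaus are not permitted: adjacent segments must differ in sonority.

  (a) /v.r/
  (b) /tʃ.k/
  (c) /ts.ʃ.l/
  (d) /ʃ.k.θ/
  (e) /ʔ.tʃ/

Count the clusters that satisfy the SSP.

3

(a) /v.r/: profile 3-6 — obeys.
(b) /tʃ.k/: profile 2-1 — violates.
(c) /ts.ʃ.l/: profile 2-3-5 — obeys.
(d) /ʃ.k.θ/: profile 3-1-3 — violates.
(e) /ʔ.tʃ/: profile 1-2 — obeys.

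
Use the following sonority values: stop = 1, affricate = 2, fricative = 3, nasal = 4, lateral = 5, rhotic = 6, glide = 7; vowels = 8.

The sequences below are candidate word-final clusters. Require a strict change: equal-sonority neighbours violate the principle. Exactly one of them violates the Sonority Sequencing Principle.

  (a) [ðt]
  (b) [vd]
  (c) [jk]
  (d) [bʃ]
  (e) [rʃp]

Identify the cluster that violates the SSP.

d

(a) [ðt]: profile 3-1 — obeys.
(b) [vd]: profile 3-1 — obeys.
(c) [jk]: profile 7-1 — obeys.
(d) [bʃ]: profile 1-3 — violates.
(e) [rʃp]: profile 6-3-1 — obeys.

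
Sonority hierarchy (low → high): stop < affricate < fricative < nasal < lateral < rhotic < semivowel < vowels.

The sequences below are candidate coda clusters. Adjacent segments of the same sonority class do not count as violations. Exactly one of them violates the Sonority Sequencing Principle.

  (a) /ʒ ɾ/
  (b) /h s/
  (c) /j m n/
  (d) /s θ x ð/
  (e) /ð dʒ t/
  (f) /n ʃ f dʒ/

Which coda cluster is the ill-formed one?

a

(a) sonority 3-6: ill-formed.
(b) sonority 3-3: well-formed.
(c) sonority 7-4-4: well-formed.
(d) sonority 3-3-3-3: well-formed.
(e) sonority 3-2-1: well-formed.
(f) sonority 4-3-3-2: well-formed.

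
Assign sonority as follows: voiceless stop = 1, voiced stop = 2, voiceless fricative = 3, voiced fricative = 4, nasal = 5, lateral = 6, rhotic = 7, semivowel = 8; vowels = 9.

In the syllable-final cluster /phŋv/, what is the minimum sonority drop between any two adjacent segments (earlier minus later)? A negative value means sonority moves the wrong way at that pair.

/p/: voiceless stop = 1.
/h/: voiceless fricative = 3.
/ŋ/: nasal = 5.
/v/: voiced fricative = 4.
/p/→/h/: change -2.
/h/→/ŋ/: change -2.
/ŋ/→/v/: change +1.
Minimum = -2.

-2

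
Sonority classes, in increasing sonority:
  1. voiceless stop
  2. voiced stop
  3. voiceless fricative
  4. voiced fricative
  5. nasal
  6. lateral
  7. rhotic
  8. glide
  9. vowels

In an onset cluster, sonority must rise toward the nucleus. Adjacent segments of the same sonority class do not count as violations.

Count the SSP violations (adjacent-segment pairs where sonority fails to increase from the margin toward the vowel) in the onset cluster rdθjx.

2

/r/ is a rhotic (sonority 7).
/d/ is a voiced stop (sonority 2).
/θ/ is a voiceless fricative (sonority 3).
/j/ is a glide (sonority 8).
/x/ is a voiceless fricative (sonority 3).
/r/→/d/: 7→2 (does not rise) — violation.
/d/→/θ/: 2→3 (rises) — ok.
/θ/→/j/: 3→8 (rises) — ok.
/j/→/x/: 8→3 (does not rise) — violation.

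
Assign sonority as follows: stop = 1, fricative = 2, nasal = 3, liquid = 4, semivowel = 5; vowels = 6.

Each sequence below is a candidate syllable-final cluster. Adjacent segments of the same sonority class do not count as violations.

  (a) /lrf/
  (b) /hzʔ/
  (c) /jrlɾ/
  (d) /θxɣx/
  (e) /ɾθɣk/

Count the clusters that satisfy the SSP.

(a) 4-4-2 → obeys
(b) 2-2-1 → obeys
(c) 5-4-4-4 → obeys
(d) 2-2-2-2 → obeys
(e) 4-2-2-1 → obeys

5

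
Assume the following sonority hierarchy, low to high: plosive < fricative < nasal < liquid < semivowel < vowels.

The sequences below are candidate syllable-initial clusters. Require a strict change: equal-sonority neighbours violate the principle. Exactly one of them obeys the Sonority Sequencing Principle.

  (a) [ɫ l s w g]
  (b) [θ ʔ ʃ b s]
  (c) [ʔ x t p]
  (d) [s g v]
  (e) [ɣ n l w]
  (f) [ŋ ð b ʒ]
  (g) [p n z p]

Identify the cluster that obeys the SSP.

(a) [ɫ l s w g]: profile 4-4-2-5-1 — violates.
(b) [θ ʔ ʃ b s]: profile 2-1-2-1-2 — violates.
(c) [ʔ x t p]: profile 1-2-1-1 — violates.
(d) [s g v]: profile 2-1-2 — violates.
(e) [ɣ n l w]: profile 2-3-4-5 — obeys.
(f) [ŋ ð b ʒ]: profile 3-2-1-2 — violates.
(g) [p n z p]: profile 1-3-2-1 — violates.

e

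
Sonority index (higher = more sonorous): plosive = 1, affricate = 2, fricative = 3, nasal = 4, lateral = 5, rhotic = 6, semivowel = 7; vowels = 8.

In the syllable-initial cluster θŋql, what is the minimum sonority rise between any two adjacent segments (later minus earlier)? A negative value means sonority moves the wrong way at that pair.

-3

/θ/ is a fricative (sonority 3).
/ŋ/ is a nasal (sonority 4).
/q/ is a plosive (sonority 1).
/l/ is a lateral (sonority 5).
/θ/→/ŋ/: change +1.
/ŋ/→/q/: change -3.
/q/→/l/: change +4.
Minimum = -3.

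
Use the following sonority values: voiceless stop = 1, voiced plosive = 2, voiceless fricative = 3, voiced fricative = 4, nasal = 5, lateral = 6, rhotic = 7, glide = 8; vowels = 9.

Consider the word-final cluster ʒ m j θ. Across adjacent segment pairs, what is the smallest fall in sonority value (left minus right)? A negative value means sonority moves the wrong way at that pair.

-3

/ʒ/ is a voiced fricative (sonority 4).
/m/ is a nasal (sonority 5).
/j/ is a glide (sonority 8).
/θ/ is a voiceless fricative (sonority 3).
/ʒ/→/m/: change -1.
/m/→/j/: change -3.
/j/→/θ/: change +5.
Minimum = -3.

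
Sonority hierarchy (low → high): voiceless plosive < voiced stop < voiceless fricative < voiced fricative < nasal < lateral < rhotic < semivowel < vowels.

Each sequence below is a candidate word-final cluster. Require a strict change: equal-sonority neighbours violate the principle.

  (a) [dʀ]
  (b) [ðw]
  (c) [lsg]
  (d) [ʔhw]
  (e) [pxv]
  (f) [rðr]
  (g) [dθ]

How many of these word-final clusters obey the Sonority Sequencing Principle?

(a) sonority 2-7: ill-formed.
(b) sonority 4-8: ill-formed.
(c) sonority 6-3-2: well-formed.
(d) sonority 1-3-8: ill-formed.
(e) sonority 1-3-4: ill-formed.
(f) sonority 7-4-7: ill-formed.
(g) sonority 2-3: ill-formed.

1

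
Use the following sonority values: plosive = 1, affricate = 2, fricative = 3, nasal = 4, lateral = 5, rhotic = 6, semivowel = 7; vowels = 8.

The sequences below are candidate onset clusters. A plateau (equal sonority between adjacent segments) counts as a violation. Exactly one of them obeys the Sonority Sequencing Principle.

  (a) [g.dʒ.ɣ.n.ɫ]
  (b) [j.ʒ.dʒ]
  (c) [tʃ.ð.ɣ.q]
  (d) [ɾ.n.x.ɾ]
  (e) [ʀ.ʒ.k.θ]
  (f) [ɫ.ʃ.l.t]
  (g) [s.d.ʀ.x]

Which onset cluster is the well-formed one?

(a) [g.dʒ.ɣ.n.ɫ]: profile 1-2-3-4-5 — obeys.
(b) [j.ʒ.dʒ]: profile 7-3-2 — violates.
(c) [tʃ.ð.ɣ.q]: profile 2-3-3-1 — violates.
(d) [ɾ.n.x.ɾ]: profile 6-4-3-6 — violates.
(e) [ʀ.ʒ.k.θ]: profile 6-3-1-3 — violates.
(f) [ɫ.ʃ.l.t]: profile 5-3-5-1 — violates.
(g) [s.d.ʀ.x]: profile 3-1-6-3 — violates.

a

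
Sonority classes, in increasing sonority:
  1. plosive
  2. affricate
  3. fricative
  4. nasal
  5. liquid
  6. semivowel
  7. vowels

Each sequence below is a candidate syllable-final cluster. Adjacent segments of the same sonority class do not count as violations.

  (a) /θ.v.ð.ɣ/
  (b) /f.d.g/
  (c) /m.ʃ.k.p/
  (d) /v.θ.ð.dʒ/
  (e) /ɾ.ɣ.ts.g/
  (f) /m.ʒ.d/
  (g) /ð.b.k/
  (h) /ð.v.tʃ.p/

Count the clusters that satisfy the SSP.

8

(a) 3-3-3-3 → obeys
(b) 3-1-1 → obeys
(c) 4-3-1-1 → obeys
(d) 3-3-3-2 → obeys
(e) 5-3-2-1 → obeys
(f) 4-3-1 → obeys
(g) 3-1-1 → obeys
(h) 3-3-2-1 → obeys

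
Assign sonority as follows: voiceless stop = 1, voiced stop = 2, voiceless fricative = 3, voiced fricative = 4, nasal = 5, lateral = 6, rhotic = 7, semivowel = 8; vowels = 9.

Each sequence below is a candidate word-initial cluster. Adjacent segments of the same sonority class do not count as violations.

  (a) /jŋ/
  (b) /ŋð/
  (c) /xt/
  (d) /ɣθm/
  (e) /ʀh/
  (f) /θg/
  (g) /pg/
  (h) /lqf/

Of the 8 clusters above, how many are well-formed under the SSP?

(a) 8-5 → violates
(b) 5-4 → violates
(c) 3-1 → violates
(d) 4-3-5 → violates
(e) 7-3 → violates
(f) 3-2 → violates
(g) 1-2 → obeys
(h) 6-1-3 → violates

1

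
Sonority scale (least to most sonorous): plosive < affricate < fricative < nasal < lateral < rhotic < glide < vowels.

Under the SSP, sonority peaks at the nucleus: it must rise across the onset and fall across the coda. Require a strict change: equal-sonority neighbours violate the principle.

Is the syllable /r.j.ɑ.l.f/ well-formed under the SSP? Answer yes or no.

yes

Onset: /r/ is a rhotic (sonority 6), /j/ is a glide (sonority 7); then the nucleus /ɑ/ (sonority 8).
Onset profile 6-7-8 — rises to the nucleus.
Coda: /l/ is a lateral (sonority 5), /f/ is a fricative (sonority 3).
Coda profile 8-5-3 — falls from the nucleus.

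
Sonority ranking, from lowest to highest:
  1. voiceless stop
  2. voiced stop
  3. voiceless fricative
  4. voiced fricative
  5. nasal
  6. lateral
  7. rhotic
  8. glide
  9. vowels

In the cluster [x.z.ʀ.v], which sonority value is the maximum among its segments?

7

/x/ is a voiceless fricative (sonority 3).
/z/ is a voiced fricative (sonority 4).
/ʀ/ is a rhotic (sonority 7).
/v/ is a voiced fricative (sonority 4).
The maximum is 7.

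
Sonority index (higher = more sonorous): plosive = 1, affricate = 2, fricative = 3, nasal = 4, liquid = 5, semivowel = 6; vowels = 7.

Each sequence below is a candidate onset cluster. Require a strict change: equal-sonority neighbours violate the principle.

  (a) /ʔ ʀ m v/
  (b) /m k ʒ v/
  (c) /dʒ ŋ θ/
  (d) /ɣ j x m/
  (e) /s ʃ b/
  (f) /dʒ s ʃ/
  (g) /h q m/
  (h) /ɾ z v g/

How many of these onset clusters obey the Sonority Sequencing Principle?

(a) sonority 1-5-4-3: ill-formed.
(b) sonority 4-1-3-3: ill-formed.
(c) sonority 2-4-3: ill-formed.
(d) sonority 3-6-3-4: ill-formed.
(e) sonority 3-3-1: ill-formed.
(f) sonority 2-3-3: ill-formed.
(g) sonority 3-1-4: ill-formed.
(h) sonority 5-3-3-1: ill-formed.

0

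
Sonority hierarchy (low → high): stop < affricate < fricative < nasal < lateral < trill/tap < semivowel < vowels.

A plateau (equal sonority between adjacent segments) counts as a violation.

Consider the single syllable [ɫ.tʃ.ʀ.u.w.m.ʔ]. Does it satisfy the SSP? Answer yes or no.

no

Onset: /ɫ/ is a lateral (sonority 5), /tʃ/ is an affricate (sonority 2), /ʀ/ is a trill/tap (sonority 6); then the nucleus /u/ (sonority 8).
Onset profile 5-2-6-8 — does not strictly rise throughout.
Coda: /w/ is a semivowel (sonority 7), /m/ is a nasal (sonority 4), /ʔ/ is a stop (sonority 1).
Coda profile 8-7-4-1 — falls from the nucleus.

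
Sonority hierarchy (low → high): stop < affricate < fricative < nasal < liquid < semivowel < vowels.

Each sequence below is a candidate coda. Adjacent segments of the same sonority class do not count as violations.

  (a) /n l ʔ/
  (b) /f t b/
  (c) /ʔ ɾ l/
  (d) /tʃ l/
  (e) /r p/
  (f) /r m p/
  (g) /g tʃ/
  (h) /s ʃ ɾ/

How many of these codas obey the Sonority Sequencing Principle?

3

(a) /n l ʔ/: profile 4-5-1 — violates.
(b) /f t b/: profile 3-1-1 — obeys.
(c) /ʔ ɾ l/: profile 1-5-5 — violates.
(d) /tʃ l/: profile 2-5 — violates.
(e) /r p/: profile 5-1 — obeys.
(f) /r m p/: profile 5-4-1 — obeys.
(g) /g tʃ/: profile 1-2 — violates.
(h) /s ʃ ɾ/: profile 3-3-5 — violates.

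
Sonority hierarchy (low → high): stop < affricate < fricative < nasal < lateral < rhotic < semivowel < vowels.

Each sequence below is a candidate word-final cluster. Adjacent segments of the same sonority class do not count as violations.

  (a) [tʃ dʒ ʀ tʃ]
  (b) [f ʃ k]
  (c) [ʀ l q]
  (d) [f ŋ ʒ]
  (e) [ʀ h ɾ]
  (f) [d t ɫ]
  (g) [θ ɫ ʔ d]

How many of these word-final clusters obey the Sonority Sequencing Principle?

(a) [tʃ dʒ ʀ tʃ]: profile 2-2-6-2 — violates.
(b) [f ʃ k]: profile 3-3-1 — obeys.
(c) [ʀ l q]: profile 6-5-1 — obeys.
(d) [f ŋ ʒ]: profile 3-4-3 — violates.
(e) [ʀ h ɾ]: profile 6-3-6 — violates.
(f) [d t ɫ]: profile 1-1-5 — violates.
(g) [θ ɫ ʔ d]: profile 3-5-1-1 — violates.

2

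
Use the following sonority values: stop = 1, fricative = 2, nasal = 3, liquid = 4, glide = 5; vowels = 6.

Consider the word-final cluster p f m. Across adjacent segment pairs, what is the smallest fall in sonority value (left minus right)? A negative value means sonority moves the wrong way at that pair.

-1

/p/ is a stop (sonority 1).
/f/ is a fricative (sonority 2).
/m/ is a nasal (sonority 3).
/p/→/f/: change -1.
/f/→/m/: change -1.
Minimum = -1.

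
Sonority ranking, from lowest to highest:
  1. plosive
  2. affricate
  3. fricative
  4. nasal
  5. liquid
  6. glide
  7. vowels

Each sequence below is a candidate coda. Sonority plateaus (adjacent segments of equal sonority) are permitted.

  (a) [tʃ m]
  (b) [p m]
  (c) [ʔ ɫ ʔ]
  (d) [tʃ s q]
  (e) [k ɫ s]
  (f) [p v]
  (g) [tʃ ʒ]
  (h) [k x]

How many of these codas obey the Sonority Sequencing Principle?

0

(a) [tʃ m]: profile 2-4 — violates.
(b) [p m]: profile 1-4 — violates.
(c) [ʔ ɫ ʔ]: profile 1-5-1 — violates.
(d) [tʃ s q]: profile 2-3-1 — violates.
(e) [k ɫ s]: profile 1-5-3 — violates.
(f) [p v]: profile 1-3 — violates.
(g) [tʃ ʒ]: profile 2-3 — violates.
(h) [k x]: profile 1-3 — violates.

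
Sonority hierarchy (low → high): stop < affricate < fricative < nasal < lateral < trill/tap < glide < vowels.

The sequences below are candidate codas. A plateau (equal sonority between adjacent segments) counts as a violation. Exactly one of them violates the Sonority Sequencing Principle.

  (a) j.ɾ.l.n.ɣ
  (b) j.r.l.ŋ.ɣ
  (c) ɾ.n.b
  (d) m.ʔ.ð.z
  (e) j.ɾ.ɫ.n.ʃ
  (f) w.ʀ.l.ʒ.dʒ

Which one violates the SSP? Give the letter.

d

(a) 7-6-5-4-3 → obeys
(b) 7-6-5-4-3 → obeys
(c) 6-4-1 → obeys
(d) 4-1-3-3 → violates
(e) 7-6-5-4-3 → obeys
(f) 7-6-5-3-2 → obeys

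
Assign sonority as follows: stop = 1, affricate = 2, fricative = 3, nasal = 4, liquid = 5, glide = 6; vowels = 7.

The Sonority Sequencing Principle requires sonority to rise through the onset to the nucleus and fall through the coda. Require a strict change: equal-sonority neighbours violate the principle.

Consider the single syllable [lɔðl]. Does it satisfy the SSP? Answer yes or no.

no

Onset: /l/ is a liquid (sonority 5); then the nucleus /ɔ/ (sonority 7).
Onset profile 5-7 — rises to the nucleus.
Coda: /ð/ is a fricative (sonority 3), /l/ is a liquid (sonority 5).
Coda profile 7-3-5 — does not strictly fall throughout.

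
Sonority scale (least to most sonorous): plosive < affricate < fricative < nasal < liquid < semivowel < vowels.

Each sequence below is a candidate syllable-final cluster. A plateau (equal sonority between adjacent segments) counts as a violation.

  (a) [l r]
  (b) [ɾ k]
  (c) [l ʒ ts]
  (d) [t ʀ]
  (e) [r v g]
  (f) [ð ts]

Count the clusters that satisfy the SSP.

4

(a) [l r]: profile 5-5 — violates.
(b) [ɾ k]: profile 5-1 — obeys.
(c) [l ʒ ts]: profile 5-3-2 — obeys.
(d) [t ʀ]: profile 1-5 — violates.
(e) [r v g]: profile 5-3-1 — obeys.
(f) [ð ts]: profile 3-2 — obeys.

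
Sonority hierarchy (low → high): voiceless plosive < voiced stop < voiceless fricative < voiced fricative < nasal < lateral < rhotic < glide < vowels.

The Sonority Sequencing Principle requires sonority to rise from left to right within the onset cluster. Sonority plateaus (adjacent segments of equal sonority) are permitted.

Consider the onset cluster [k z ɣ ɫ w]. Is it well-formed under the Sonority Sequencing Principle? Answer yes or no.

yes

/k/ is a voiceless plosive (sonority 1).
/z/ is a voiced fricative (sonority 4).
/ɣ/ is a voiced fricative (sonority 4).
/ɫ/ is a lateral (sonority 6).
/w/ is a glide (sonority 8).
The profile 1-4-4-6-8 is non-decreasing (plateaus allowed), so the onset cluster satisfies the SSP.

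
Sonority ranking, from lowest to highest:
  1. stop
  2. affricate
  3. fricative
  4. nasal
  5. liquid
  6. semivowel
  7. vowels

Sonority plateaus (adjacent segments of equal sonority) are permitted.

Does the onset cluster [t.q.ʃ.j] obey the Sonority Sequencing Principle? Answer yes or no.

yes

/t/ is a stop (sonority 1).
/q/ is a stop (sonority 1).
/ʃ/ is a fricative (sonority 3).
/j/ is a semivowel (sonority 6).
The profile 1-1-3-6 is non-decreasing (plateaus allowed), so the onset cluster satisfies the SSP.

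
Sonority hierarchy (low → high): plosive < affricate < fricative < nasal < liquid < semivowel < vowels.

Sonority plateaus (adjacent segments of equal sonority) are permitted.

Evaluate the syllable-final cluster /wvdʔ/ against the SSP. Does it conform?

/w/: semivowel = 6.
/v/: fricative = 3.
/d/: plosive = 1.
/ʔ/: plosive = 1.
The profile 6-3-1-1 is non-increasing (plateaus allowed), so the syllable-final cluster satisfies the SSP.

yes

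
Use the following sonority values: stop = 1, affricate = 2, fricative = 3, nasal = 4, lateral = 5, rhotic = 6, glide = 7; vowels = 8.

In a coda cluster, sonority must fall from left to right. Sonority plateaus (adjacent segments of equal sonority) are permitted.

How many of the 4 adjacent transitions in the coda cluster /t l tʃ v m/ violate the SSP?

3

/t/ is a stop (sonority 1).
/l/ is a lateral (sonority 5).
/tʃ/ is an affricate (sonority 2).
/v/ is a fricative (sonority 3).
/m/ is a nasal (sonority 4).
/t/→/l/: 1→5 (does not fall) — violation.
/l/→/tʃ/: 5→2 (falls) — ok.
/tʃ/→/v/: 2→3 (does not fall) — violation.
/v/→/m/: 3→4 (does not fall) — violation.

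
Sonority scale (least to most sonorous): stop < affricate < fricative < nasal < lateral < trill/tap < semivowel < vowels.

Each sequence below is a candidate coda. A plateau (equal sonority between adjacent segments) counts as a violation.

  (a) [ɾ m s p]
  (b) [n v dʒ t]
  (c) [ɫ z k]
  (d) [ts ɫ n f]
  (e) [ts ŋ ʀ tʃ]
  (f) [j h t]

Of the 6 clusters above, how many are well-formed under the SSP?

4

(a) 6-4-3-1 → obeys
(b) 4-3-2-1 → obeys
(c) 5-3-1 → obeys
(d) 2-5-4-3 → violates
(e) 2-4-6-2 → violates
(f) 7-3-1 → obeys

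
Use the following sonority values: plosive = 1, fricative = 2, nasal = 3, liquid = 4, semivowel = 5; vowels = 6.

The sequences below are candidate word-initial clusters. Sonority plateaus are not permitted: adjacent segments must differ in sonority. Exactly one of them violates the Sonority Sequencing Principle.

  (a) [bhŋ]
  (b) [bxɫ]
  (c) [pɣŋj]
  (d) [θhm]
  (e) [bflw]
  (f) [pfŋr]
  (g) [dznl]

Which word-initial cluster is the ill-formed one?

(a) [bhŋ]: profile 1-2-3 — obeys.
(b) [bxɫ]: profile 1-2-4 — obeys.
(c) [pɣŋj]: profile 1-2-3-5 — obeys.
(d) [θhm]: profile 2-2-3 — violates.
(e) [bflw]: profile 1-2-4-5 — obeys.
(f) [pfŋr]: profile 1-2-3-4 — obeys.
(g) [dznl]: profile 1-2-3-4 — obeys.

d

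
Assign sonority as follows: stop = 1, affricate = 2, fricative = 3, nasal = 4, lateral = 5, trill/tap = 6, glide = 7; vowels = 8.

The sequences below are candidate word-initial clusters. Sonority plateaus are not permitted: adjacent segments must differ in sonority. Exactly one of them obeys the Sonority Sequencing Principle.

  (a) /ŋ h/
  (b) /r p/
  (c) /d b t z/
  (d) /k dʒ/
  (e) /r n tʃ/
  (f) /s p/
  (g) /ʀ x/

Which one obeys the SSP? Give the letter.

d

(a) /ŋ h/: profile 4-3 — violates.
(b) /r p/: profile 6-1 — violates.
(c) /d b t z/: profile 1-1-1-3 — violates.
(d) /k dʒ/: profile 1-2 — obeys.
(e) /r n tʃ/: profile 6-4-2 — violates.
(f) /s p/: profile 3-1 — violates.
(g) /ʀ x/: profile 6-3 — violates.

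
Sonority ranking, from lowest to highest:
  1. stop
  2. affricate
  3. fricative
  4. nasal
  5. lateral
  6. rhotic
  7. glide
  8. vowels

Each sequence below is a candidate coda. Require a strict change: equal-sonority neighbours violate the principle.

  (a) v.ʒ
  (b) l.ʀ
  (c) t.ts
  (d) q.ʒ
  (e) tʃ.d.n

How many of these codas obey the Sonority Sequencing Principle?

(a) sonority 3-3: ill-formed.
(b) sonority 5-6: ill-formed.
(c) sonority 1-2: ill-formed.
(d) sonority 1-3: ill-formed.
(e) sonority 2-1-4: ill-formed.

0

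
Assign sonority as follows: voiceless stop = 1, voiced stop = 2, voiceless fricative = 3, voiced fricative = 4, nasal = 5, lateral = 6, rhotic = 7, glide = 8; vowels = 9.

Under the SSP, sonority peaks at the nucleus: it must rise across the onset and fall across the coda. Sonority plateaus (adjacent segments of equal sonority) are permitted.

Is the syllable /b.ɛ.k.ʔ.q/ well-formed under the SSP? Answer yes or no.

Onset: /b/ is a voiced stop (sonority 2); then the nucleus /ɛ/ (sonority 9).
Onset profile 2-9 — rises to the nucleus.
Coda: /k/ is a voiceless stop (sonority 1), /ʔ/ is a voiceless stop (sonority 1), /q/ is a voiceless stop (sonority 1).
Coda profile 9-1-1-1 — falls from the nucleus.

yes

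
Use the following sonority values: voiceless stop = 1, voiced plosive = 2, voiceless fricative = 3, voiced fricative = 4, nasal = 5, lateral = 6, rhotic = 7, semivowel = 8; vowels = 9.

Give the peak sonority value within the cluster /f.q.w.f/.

8

/f/ — voiceless fricative, sonority 3.
/q/ — voiceless stop, sonority 1.
/w/ — semivowel, sonority 8.
/f/ — voiceless fricative, sonority 3.
The maximum is 8.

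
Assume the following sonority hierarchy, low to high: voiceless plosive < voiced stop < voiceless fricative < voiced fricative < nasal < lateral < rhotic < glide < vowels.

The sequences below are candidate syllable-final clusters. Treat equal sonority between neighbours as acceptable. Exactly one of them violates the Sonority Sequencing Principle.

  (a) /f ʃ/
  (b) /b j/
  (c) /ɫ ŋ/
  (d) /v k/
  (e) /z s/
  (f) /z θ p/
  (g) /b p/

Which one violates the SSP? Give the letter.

b

(a) 3-3 → obeys
(b) 2-8 → violates
(c) 6-5 → obeys
(d) 4-1 → obeys
(e) 4-3 → obeys
(f) 4-3-1 → obeys
(g) 2-1 → obeys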